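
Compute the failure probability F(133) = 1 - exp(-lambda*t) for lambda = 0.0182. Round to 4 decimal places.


lambda = 0.0182, t = 133
lambda * t = 2.4206
exp(-2.4206) = 0.0889
F(t) = 1 - 0.0889
F(t) = 0.9111

0.9111


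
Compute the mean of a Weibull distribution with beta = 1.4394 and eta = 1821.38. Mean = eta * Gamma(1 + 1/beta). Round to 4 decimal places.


beta = 1.4394, eta = 1821.38
1/beta = 0.6947
1 + 1/beta = 1.6947
Gamma(1.6947) = 0.9077
Mean = 1821.38 * 0.9077
Mean = 1653.1781

1653.1781


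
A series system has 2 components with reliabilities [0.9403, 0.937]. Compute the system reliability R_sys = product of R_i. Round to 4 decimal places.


Components: [0.9403, 0.937]
After component 1 (R=0.9403): product = 0.9403
After component 2 (R=0.937): product = 0.8811
R_sys = 0.8811

0.8811


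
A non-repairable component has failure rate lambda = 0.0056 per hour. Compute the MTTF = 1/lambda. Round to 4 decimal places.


lambda = 0.0056
MTTF = 1 / 0.0056
MTTF = 178.5714

178.5714


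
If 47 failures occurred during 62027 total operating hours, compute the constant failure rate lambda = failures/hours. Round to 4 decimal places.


failures = 47
total_hours = 62027
lambda = 47 / 62027
lambda = 0.0008

0.0008


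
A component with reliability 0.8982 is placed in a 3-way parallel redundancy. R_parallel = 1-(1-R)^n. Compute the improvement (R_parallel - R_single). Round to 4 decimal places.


R_single = 0.8982, n = 3
1 - R_single = 0.1018
(1 - R_single)^n = 0.1018^3 = 0.0011
R_parallel = 1 - 0.0011 = 0.9989
Improvement = 0.9989 - 0.8982
Improvement = 0.1007

0.1007


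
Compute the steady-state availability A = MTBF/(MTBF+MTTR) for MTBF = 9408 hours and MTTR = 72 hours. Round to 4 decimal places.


MTBF = 9408
MTTR = 72
MTBF + MTTR = 9480
A = 9408 / 9480
A = 0.9924

0.9924


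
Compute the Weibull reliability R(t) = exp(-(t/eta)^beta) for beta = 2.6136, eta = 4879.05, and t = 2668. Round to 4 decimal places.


beta = 2.6136, eta = 4879.05, t = 2668
t/eta = 2668 / 4879.05 = 0.5468
(t/eta)^beta = 0.5468^2.6136 = 0.2065
R(t) = exp(-0.2065)
R(t) = 0.8135

0.8135


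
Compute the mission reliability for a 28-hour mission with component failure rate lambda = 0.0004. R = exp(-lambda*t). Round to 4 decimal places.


lambda = 0.0004
mission_time = 28
lambda * t = 0.0004 * 28 = 0.0112
R = exp(-0.0112)
R = 0.9889

0.9889


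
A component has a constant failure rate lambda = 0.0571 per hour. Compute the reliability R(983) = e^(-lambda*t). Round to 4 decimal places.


lambda = 0.0571
t = 983
lambda * t = 56.1293
R(t) = e^(-56.1293)
R(t) = 0.0

0.0


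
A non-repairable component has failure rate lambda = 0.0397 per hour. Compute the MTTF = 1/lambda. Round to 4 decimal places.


lambda = 0.0397
MTTF = 1 / 0.0397
MTTF = 25.1889

25.1889


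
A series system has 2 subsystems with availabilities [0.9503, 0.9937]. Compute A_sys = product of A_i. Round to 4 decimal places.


Subsystems: [0.9503, 0.9937]
After subsystem 1 (A=0.9503): product = 0.9503
After subsystem 2 (A=0.9937): product = 0.9443
A_sys = 0.9443

0.9443


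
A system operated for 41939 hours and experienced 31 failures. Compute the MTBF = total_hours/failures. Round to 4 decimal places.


total_hours = 41939
failures = 31
MTBF = 41939 / 31
MTBF = 1352.871

1352.871


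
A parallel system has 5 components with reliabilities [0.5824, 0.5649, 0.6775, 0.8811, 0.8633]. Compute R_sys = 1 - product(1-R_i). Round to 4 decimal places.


Components: [0.5824, 0.5649, 0.6775, 0.8811, 0.8633]
(1 - 0.5824) = 0.4176, running product = 0.4176
(1 - 0.5649) = 0.4351, running product = 0.1817
(1 - 0.6775) = 0.3225, running product = 0.0586
(1 - 0.8811) = 0.1189, running product = 0.007
(1 - 0.8633) = 0.1367, running product = 0.001
Product of (1-R_i) = 0.001
R_sys = 1 - 0.001 = 0.999

0.999


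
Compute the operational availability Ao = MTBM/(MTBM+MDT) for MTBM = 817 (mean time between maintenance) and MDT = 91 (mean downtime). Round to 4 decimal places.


MTBM = 817
MDT = 91
MTBM + MDT = 908
Ao = 817 / 908
Ao = 0.8998

0.8998


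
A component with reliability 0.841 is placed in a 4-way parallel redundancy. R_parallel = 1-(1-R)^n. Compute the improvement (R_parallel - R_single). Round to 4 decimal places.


R_single = 0.841, n = 4
1 - R_single = 0.159
(1 - R_single)^n = 0.159^4 = 0.0006
R_parallel = 1 - 0.0006 = 0.9994
Improvement = 0.9994 - 0.841
Improvement = 0.1584

0.1584


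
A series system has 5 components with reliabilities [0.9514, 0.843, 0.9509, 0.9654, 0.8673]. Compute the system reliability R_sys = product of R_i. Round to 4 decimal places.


Components: [0.9514, 0.843, 0.9509, 0.9654, 0.8673]
After component 1 (R=0.9514): product = 0.9514
After component 2 (R=0.843): product = 0.802
After component 3 (R=0.9509): product = 0.7627
After component 4 (R=0.9654): product = 0.7363
After component 5 (R=0.8673): product = 0.6386
R_sys = 0.6386

0.6386


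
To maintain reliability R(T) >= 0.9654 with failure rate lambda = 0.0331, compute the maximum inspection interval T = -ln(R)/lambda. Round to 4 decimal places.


R_target = 0.9654
lambda = 0.0331
-ln(0.9654) = 0.0352
T = 0.0352 / 0.0331
T = 1.0638

1.0638


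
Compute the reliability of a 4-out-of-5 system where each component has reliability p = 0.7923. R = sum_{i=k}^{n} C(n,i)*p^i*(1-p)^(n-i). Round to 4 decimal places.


k = 4, n = 5, p = 0.7923
i=4: C(5,4)=5 * 0.7923^4 * 0.2077^1 = 0.4092
i=5: C(5,5)=1 * 0.7923^5 * 0.2077^0 = 0.3122
R = sum of terms = 0.7214

0.7214


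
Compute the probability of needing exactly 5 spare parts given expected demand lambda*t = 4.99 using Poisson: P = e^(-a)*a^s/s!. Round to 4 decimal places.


a = 4.99, s = 5
e^(-a) = e^(-4.99) = 0.0068
a^s = 4.99^5 = 3093.8748
s! = 120
P = 0.0068 * 3093.8748 / 120
P = 0.1755

0.1755


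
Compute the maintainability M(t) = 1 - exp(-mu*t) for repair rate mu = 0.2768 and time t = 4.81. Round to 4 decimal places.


mu = 0.2768, t = 4.81
mu * t = 0.2768 * 4.81 = 1.3314
exp(-1.3314) = 0.2641
M(t) = 1 - 0.2641
M(t) = 0.7359

0.7359


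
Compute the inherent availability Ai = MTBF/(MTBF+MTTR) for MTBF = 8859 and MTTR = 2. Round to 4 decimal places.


MTBF = 8859
MTTR = 2
MTBF + MTTR = 8861
Ai = 8859 / 8861
Ai = 0.9998

0.9998


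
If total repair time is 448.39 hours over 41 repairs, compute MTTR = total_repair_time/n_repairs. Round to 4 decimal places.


total_repair_time = 448.39
n_repairs = 41
MTTR = 448.39 / 41
MTTR = 10.9363

10.9363


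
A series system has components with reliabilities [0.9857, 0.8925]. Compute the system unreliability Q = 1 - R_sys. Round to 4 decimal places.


Components: [0.9857, 0.8925]
After component 1: product = 0.9857
After component 2: product = 0.8797
R_sys = 0.8797
Q = 1 - 0.8797 = 0.1203

0.1203


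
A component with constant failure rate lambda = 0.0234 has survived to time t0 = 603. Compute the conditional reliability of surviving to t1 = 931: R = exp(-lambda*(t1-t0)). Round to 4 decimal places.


lambda = 0.0234
t0 = 603, t1 = 931
t1 - t0 = 328
lambda * (t1-t0) = 0.0234 * 328 = 7.6752
R = exp(-7.6752)
R = 0.0005

0.0005


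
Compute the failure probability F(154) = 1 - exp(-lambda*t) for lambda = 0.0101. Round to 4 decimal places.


lambda = 0.0101, t = 154
lambda * t = 1.5554
exp(-1.5554) = 0.2111
F(t) = 1 - 0.2111
F(t) = 0.7889

0.7889


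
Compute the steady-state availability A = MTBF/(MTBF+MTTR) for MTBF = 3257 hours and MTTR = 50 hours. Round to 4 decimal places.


MTBF = 3257
MTTR = 50
MTBF + MTTR = 3307
A = 3257 / 3307
A = 0.9849

0.9849


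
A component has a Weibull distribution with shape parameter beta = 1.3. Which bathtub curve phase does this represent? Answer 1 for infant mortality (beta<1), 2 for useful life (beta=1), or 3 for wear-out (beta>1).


beta = 1.3
Compare beta to 1:
beta < 1 => infant mortality (phase 1)
beta = 1 => useful life (phase 2)
beta > 1 => wear-out (phase 3)
Since beta = 1.3, this is wear-out (increasing failure rate)
Phase = 3

3


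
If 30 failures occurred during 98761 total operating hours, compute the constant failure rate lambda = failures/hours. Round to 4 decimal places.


failures = 30
total_hours = 98761
lambda = 30 / 98761
lambda = 0.0003

0.0003


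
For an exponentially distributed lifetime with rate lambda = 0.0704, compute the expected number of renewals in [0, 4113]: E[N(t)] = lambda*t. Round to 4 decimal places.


lambda = 0.0704
t = 4113
E[N(t)] = lambda * t
E[N(t)] = 0.0704 * 4113
E[N(t)] = 289.5552

289.5552


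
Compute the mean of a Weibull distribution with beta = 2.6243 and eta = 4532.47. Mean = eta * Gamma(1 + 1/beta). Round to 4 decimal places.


beta = 2.6243, eta = 4532.47
1/beta = 0.3811
1 + 1/beta = 1.3811
Gamma(1.3811) = 0.8885
Mean = 4532.47 * 0.8885
Mean = 4026.9219

4026.9219


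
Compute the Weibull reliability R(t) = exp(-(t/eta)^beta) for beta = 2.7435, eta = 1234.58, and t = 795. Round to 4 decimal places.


beta = 2.7435, eta = 1234.58, t = 795
t/eta = 795 / 1234.58 = 0.6439
(t/eta)^beta = 0.6439^2.7435 = 0.2989
R(t) = exp(-0.2989)
R(t) = 0.7416

0.7416


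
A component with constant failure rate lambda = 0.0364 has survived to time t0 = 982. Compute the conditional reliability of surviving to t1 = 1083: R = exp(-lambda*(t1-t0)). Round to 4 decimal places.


lambda = 0.0364
t0 = 982, t1 = 1083
t1 - t0 = 101
lambda * (t1-t0) = 0.0364 * 101 = 3.6764
R = exp(-3.6764)
R = 0.0253

0.0253


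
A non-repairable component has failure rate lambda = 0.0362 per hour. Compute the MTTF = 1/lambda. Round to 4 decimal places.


lambda = 0.0362
MTTF = 1 / 0.0362
MTTF = 27.6243

27.6243


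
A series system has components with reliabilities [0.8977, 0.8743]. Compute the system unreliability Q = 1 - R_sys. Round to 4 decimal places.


Components: [0.8977, 0.8743]
After component 1: product = 0.8977
After component 2: product = 0.7849
R_sys = 0.7849
Q = 1 - 0.7849 = 0.2151

0.2151


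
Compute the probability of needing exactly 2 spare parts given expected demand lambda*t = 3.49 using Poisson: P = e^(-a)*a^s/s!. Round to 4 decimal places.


a = 3.49, s = 2
e^(-a) = e^(-3.49) = 0.0305
a^s = 3.49^2 = 12.1801
s! = 2
P = 0.0305 * 12.1801 / 2
P = 0.1858

0.1858


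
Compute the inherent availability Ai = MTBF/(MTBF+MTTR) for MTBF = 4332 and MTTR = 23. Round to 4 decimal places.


MTBF = 4332
MTTR = 23
MTBF + MTTR = 4355
Ai = 4332 / 4355
Ai = 0.9947

0.9947


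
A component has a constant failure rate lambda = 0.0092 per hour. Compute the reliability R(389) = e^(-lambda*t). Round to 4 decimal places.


lambda = 0.0092
t = 389
lambda * t = 3.5788
R(t) = e^(-3.5788)
R(t) = 0.0279

0.0279


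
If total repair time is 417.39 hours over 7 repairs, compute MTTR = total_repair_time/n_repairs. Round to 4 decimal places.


total_repair_time = 417.39
n_repairs = 7
MTTR = 417.39 / 7
MTTR = 59.6271

59.6271


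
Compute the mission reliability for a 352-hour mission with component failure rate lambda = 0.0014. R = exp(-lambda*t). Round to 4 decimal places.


lambda = 0.0014
mission_time = 352
lambda * t = 0.0014 * 352 = 0.4928
R = exp(-0.4928)
R = 0.6109

0.6109


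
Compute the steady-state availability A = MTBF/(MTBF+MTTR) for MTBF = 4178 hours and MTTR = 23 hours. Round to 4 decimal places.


MTBF = 4178
MTTR = 23
MTBF + MTTR = 4201
A = 4178 / 4201
A = 0.9945

0.9945


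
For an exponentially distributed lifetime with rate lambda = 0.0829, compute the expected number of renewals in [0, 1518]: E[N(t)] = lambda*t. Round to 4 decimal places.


lambda = 0.0829
t = 1518
E[N(t)] = lambda * t
E[N(t)] = 0.0829 * 1518
E[N(t)] = 125.8422

125.8422


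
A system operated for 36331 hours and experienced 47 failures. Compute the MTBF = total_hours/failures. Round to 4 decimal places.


total_hours = 36331
failures = 47
MTBF = 36331 / 47
MTBF = 773.0

773.0


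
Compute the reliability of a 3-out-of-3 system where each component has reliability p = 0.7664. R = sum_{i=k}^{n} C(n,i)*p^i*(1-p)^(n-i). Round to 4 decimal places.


k = 3, n = 3, p = 0.7664
i=3: C(3,3)=1 * 0.7664^3 * 0.2336^0 = 0.4502
R = sum of terms = 0.4502

0.4502


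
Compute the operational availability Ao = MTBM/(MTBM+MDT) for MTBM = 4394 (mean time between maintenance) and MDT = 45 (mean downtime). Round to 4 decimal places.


MTBM = 4394
MDT = 45
MTBM + MDT = 4439
Ao = 4394 / 4439
Ao = 0.9899

0.9899


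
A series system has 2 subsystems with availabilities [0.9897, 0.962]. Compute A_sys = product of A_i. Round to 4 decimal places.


Subsystems: [0.9897, 0.962]
After subsystem 1 (A=0.9897): product = 0.9897
After subsystem 2 (A=0.962): product = 0.9521
A_sys = 0.9521

0.9521


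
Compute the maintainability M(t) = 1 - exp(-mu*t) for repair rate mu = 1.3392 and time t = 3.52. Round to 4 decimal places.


mu = 1.3392, t = 3.52
mu * t = 1.3392 * 3.52 = 4.714
exp(-4.714) = 0.009
M(t) = 1 - 0.009
M(t) = 0.991

0.991


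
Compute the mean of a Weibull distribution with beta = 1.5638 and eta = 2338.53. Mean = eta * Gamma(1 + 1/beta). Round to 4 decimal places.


beta = 1.5638, eta = 2338.53
1/beta = 0.6395
1 + 1/beta = 1.6395
Gamma(1.6395) = 0.8986
Mean = 2338.53 * 0.8986
Mean = 2101.3229

2101.3229


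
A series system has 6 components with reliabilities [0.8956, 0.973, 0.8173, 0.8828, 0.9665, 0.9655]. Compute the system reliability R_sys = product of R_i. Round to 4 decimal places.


Components: [0.8956, 0.973, 0.8173, 0.8828, 0.9665, 0.9655]
After component 1 (R=0.8956): product = 0.8956
After component 2 (R=0.973): product = 0.8714
After component 3 (R=0.8173): product = 0.7122
After component 4 (R=0.8828): product = 0.6287
After component 5 (R=0.9665): product = 0.6077
After component 6 (R=0.9655): product = 0.5867
R_sys = 0.5867

0.5867


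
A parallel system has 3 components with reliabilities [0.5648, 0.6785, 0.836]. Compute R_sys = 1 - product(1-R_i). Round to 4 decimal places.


Components: [0.5648, 0.6785, 0.836]
(1 - 0.5648) = 0.4352, running product = 0.4352
(1 - 0.6785) = 0.3215, running product = 0.1399
(1 - 0.836) = 0.164, running product = 0.0229
Product of (1-R_i) = 0.0229
R_sys = 1 - 0.0229 = 0.9771

0.9771


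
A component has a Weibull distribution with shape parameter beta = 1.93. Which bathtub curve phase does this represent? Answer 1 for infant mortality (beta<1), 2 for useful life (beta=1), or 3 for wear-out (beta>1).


beta = 1.93
Compare beta to 1:
beta < 1 => infant mortality (phase 1)
beta = 1 => useful life (phase 2)
beta > 1 => wear-out (phase 3)
Since beta = 1.93, this is wear-out (increasing failure rate)
Phase = 3

3


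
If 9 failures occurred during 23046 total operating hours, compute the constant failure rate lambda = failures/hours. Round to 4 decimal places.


failures = 9
total_hours = 23046
lambda = 9 / 23046
lambda = 0.0004

0.0004


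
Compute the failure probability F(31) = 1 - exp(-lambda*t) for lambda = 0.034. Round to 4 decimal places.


lambda = 0.034, t = 31
lambda * t = 1.054
exp(-1.054) = 0.3485
F(t) = 1 - 0.3485
F(t) = 0.6515

0.6515


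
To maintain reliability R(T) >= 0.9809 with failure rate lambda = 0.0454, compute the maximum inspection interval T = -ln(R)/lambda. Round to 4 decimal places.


R_target = 0.9809
lambda = 0.0454
-ln(0.9809) = 0.0193
T = 0.0193 / 0.0454
T = 0.4248

0.4248


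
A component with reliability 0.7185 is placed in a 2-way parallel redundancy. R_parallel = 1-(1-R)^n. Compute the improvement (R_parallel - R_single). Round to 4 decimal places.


R_single = 0.7185, n = 2
1 - R_single = 0.2815
(1 - R_single)^n = 0.2815^2 = 0.0792
R_parallel = 1 - 0.0792 = 0.9208
Improvement = 0.9208 - 0.7185
Improvement = 0.2023

0.2023


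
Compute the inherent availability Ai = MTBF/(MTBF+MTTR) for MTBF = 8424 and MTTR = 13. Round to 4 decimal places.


MTBF = 8424
MTTR = 13
MTBF + MTTR = 8437
Ai = 8424 / 8437
Ai = 0.9985

0.9985


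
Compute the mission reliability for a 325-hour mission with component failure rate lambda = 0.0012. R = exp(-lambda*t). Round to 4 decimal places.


lambda = 0.0012
mission_time = 325
lambda * t = 0.0012 * 325 = 0.39
R = exp(-0.39)
R = 0.6771

0.6771


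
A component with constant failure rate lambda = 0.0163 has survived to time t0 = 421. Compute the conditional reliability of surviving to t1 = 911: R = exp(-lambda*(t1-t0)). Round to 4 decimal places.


lambda = 0.0163
t0 = 421, t1 = 911
t1 - t0 = 490
lambda * (t1-t0) = 0.0163 * 490 = 7.987
R = exp(-7.987)
R = 0.0003

0.0003


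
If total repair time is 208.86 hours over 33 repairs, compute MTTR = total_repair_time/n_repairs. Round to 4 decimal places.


total_repair_time = 208.86
n_repairs = 33
MTTR = 208.86 / 33
MTTR = 6.3291

6.3291


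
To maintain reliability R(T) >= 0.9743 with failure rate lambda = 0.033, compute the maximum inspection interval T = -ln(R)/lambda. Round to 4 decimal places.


R_target = 0.9743
lambda = 0.033
-ln(0.9743) = 0.026
T = 0.026 / 0.033
T = 0.789

0.789


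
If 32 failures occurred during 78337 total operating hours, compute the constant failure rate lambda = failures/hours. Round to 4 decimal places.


failures = 32
total_hours = 78337
lambda = 32 / 78337
lambda = 0.0004

0.0004


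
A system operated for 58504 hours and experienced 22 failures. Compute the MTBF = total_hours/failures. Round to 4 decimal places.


total_hours = 58504
failures = 22
MTBF = 58504 / 22
MTBF = 2659.2727

2659.2727


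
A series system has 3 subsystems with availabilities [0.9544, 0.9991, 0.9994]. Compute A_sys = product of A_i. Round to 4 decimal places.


Subsystems: [0.9544, 0.9991, 0.9994]
After subsystem 1 (A=0.9544): product = 0.9544
After subsystem 2 (A=0.9991): product = 0.9535
After subsystem 3 (A=0.9994): product = 0.953
A_sys = 0.953

0.953


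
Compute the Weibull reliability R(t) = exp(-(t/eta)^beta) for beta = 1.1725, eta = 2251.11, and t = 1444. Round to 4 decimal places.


beta = 1.1725, eta = 2251.11, t = 1444
t/eta = 1444 / 2251.11 = 0.6415
(t/eta)^beta = 0.6415^1.1725 = 0.5942
R(t) = exp(-0.5942)
R(t) = 0.552

0.552


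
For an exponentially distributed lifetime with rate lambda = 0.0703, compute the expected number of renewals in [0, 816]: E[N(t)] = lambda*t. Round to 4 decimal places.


lambda = 0.0703
t = 816
E[N(t)] = lambda * t
E[N(t)] = 0.0703 * 816
E[N(t)] = 57.3648

57.3648


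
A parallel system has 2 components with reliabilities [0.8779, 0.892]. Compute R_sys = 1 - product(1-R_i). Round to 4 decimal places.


Components: [0.8779, 0.892]
(1 - 0.8779) = 0.1221, running product = 0.1221
(1 - 0.892) = 0.108, running product = 0.0132
Product of (1-R_i) = 0.0132
R_sys = 1 - 0.0132 = 0.9868

0.9868


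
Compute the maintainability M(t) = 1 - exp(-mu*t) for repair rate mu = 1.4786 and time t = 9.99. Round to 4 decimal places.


mu = 1.4786, t = 9.99
mu * t = 1.4786 * 9.99 = 14.7712
exp(-14.7712) = 0.0
M(t) = 1 - 0.0
M(t) = 1.0

1.0


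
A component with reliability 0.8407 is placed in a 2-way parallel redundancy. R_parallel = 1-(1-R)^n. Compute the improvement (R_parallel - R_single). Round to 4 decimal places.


R_single = 0.8407, n = 2
1 - R_single = 0.1593
(1 - R_single)^n = 0.1593^2 = 0.0254
R_parallel = 1 - 0.0254 = 0.9746
Improvement = 0.9746 - 0.8407
Improvement = 0.1339

0.1339


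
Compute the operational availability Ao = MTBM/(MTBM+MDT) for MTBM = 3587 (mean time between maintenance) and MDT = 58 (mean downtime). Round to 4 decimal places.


MTBM = 3587
MDT = 58
MTBM + MDT = 3645
Ao = 3587 / 3645
Ao = 0.9841

0.9841


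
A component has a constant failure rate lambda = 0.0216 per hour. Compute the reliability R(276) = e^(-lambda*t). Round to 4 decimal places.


lambda = 0.0216
t = 276
lambda * t = 5.9616
R(t) = e^(-5.9616)
R(t) = 0.0026

0.0026


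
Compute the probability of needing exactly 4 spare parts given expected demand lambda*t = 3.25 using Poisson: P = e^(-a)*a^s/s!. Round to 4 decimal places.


a = 3.25, s = 4
e^(-a) = e^(-3.25) = 0.0388
a^s = 3.25^4 = 111.5664
s! = 24
P = 0.0388 * 111.5664 / 24
P = 0.1802

0.1802


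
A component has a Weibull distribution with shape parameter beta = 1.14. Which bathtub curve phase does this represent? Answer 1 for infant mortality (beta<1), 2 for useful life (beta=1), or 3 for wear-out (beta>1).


beta = 1.14
Compare beta to 1:
beta < 1 => infant mortality (phase 1)
beta = 1 => useful life (phase 2)
beta > 1 => wear-out (phase 3)
Since beta = 1.14, this is wear-out (increasing failure rate)
Phase = 3

3


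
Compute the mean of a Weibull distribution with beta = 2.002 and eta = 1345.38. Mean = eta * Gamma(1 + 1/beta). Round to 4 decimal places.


beta = 2.002, eta = 1345.38
1/beta = 0.4995
1 + 1/beta = 1.4995
Gamma(1.4995) = 0.8862
Mean = 1345.38 * 0.8862
Mean = 1192.2904

1192.2904


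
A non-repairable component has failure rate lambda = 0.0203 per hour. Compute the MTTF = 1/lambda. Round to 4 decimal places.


lambda = 0.0203
MTTF = 1 / 0.0203
MTTF = 49.2611

49.2611


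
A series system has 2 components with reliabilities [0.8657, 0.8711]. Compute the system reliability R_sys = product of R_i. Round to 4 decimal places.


Components: [0.8657, 0.8711]
After component 1 (R=0.8657): product = 0.8657
After component 2 (R=0.8711): product = 0.7541
R_sys = 0.7541

0.7541


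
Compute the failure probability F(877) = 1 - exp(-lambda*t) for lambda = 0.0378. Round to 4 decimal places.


lambda = 0.0378, t = 877
lambda * t = 33.1506
exp(-33.1506) = 0.0
F(t) = 1 - 0.0
F(t) = 1.0

1.0


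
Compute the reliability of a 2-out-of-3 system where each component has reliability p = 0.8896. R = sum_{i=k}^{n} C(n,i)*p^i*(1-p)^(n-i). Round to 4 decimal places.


k = 2, n = 3, p = 0.8896
i=2: C(3,2)=3 * 0.8896^2 * 0.1104^1 = 0.2621
i=3: C(3,3)=1 * 0.8896^3 * 0.1104^0 = 0.704
R = sum of terms = 0.9661

0.9661


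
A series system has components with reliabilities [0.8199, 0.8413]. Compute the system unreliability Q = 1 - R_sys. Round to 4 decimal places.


Components: [0.8199, 0.8413]
After component 1: product = 0.8199
After component 2: product = 0.6898
R_sys = 0.6898
Q = 1 - 0.6898 = 0.3102

0.3102


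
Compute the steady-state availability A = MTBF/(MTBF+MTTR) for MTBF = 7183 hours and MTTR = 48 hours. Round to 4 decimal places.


MTBF = 7183
MTTR = 48
MTBF + MTTR = 7231
A = 7183 / 7231
A = 0.9934

0.9934


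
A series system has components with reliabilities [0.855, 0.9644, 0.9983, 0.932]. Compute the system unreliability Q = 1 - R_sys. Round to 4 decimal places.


Components: [0.855, 0.9644, 0.9983, 0.932]
After component 1: product = 0.855
After component 2: product = 0.8246
After component 3: product = 0.8232
After component 4: product = 0.7672
R_sys = 0.7672
Q = 1 - 0.7672 = 0.2328

0.2328


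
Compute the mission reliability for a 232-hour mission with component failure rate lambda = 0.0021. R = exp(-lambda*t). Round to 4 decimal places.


lambda = 0.0021
mission_time = 232
lambda * t = 0.0021 * 232 = 0.4872
R = exp(-0.4872)
R = 0.6143

0.6143


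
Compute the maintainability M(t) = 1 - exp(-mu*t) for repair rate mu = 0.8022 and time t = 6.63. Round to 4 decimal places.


mu = 0.8022, t = 6.63
mu * t = 0.8022 * 6.63 = 5.3186
exp(-5.3186) = 0.0049
M(t) = 1 - 0.0049
M(t) = 0.9951

0.9951


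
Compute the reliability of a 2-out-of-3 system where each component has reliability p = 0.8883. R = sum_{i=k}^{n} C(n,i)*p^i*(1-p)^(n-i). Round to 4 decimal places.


k = 2, n = 3, p = 0.8883
i=2: C(3,2)=3 * 0.8883^2 * 0.1117^1 = 0.2644
i=3: C(3,3)=1 * 0.8883^3 * 0.1117^0 = 0.7009
R = sum of terms = 0.9654

0.9654


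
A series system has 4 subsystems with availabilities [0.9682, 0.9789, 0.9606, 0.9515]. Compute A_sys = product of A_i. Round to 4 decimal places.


Subsystems: [0.9682, 0.9789, 0.9606, 0.9515]
After subsystem 1 (A=0.9682): product = 0.9682
After subsystem 2 (A=0.9789): product = 0.9478
After subsystem 3 (A=0.9606): product = 0.9104
After subsystem 4 (A=0.9515): product = 0.8663
A_sys = 0.8663

0.8663


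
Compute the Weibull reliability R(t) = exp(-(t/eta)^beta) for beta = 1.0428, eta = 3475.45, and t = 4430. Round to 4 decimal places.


beta = 1.0428, eta = 3475.45, t = 4430
t/eta = 4430 / 3475.45 = 1.2747
(t/eta)^beta = 1.2747^1.0428 = 1.288
R(t) = exp(-1.288)
R(t) = 0.2758

0.2758


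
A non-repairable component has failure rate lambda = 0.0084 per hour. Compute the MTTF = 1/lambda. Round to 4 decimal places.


lambda = 0.0084
MTTF = 1 / 0.0084
MTTF = 119.0476

119.0476


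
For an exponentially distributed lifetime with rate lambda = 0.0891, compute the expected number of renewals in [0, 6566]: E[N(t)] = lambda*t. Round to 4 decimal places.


lambda = 0.0891
t = 6566
E[N(t)] = lambda * t
E[N(t)] = 0.0891 * 6566
E[N(t)] = 585.0306

585.0306


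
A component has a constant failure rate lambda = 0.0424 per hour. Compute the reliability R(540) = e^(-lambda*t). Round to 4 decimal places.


lambda = 0.0424
t = 540
lambda * t = 22.896
R(t) = e^(-22.896)
R(t) = 0.0

0.0


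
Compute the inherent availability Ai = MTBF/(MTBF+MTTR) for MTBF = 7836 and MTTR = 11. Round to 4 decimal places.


MTBF = 7836
MTTR = 11
MTBF + MTTR = 7847
Ai = 7836 / 7847
Ai = 0.9986

0.9986


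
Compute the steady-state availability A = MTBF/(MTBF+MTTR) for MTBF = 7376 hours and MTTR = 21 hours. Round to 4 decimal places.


MTBF = 7376
MTTR = 21
MTBF + MTTR = 7397
A = 7376 / 7397
A = 0.9972

0.9972


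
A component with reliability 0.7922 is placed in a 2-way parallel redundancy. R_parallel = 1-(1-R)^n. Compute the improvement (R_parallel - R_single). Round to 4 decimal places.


R_single = 0.7922, n = 2
1 - R_single = 0.2078
(1 - R_single)^n = 0.2078^2 = 0.0432
R_parallel = 1 - 0.0432 = 0.9568
Improvement = 0.9568 - 0.7922
Improvement = 0.1646

0.1646


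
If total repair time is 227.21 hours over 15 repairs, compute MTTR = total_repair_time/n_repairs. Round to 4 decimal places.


total_repair_time = 227.21
n_repairs = 15
MTTR = 227.21 / 15
MTTR = 15.1473

15.1473


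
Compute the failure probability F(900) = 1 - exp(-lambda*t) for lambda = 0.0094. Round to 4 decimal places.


lambda = 0.0094, t = 900
lambda * t = 8.46
exp(-8.46) = 0.0002
F(t) = 1 - 0.0002
F(t) = 0.9998

0.9998


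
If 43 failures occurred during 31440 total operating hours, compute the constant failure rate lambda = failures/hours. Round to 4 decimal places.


failures = 43
total_hours = 31440
lambda = 43 / 31440
lambda = 0.0014

0.0014


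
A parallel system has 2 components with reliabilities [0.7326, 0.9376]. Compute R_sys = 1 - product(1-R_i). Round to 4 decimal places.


Components: [0.7326, 0.9376]
(1 - 0.7326) = 0.2674, running product = 0.2674
(1 - 0.9376) = 0.0624, running product = 0.0167
Product of (1-R_i) = 0.0167
R_sys = 1 - 0.0167 = 0.9833

0.9833


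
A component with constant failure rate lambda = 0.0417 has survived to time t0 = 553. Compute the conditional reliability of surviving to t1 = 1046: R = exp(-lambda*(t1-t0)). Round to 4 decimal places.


lambda = 0.0417
t0 = 553, t1 = 1046
t1 - t0 = 493
lambda * (t1-t0) = 0.0417 * 493 = 20.5581
R = exp(-20.5581)
R = 0.0

0.0


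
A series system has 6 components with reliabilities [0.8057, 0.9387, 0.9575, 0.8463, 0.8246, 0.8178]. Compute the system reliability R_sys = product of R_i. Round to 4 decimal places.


Components: [0.8057, 0.9387, 0.9575, 0.8463, 0.8246, 0.8178]
After component 1 (R=0.8057): product = 0.8057
After component 2 (R=0.9387): product = 0.7563
After component 3 (R=0.9575): product = 0.7242
After component 4 (R=0.8463): product = 0.6129
After component 5 (R=0.8246): product = 0.5054
After component 6 (R=0.8178): product = 0.4133
R_sys = 0.4133

0.4133


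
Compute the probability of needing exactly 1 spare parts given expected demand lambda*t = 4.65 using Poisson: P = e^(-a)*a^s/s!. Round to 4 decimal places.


a = 4.65, s = 1
e^(-a) = e^(-4.65) = 0.0096
a^s = 4.65^1 = 4.65
s! = 1
P = 0.0096 * 4.65 / 1
P = 0.0445

0.0445


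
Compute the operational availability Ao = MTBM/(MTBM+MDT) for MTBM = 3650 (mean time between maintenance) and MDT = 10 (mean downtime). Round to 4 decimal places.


MTBM = 3650
MDT = 10
MTBM + MDT = 3660
Ao = 3650 / 3660
Ao = 0.9973

0.9973


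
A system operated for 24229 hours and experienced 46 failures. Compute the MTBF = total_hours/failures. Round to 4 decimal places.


total_hours = 24229
failures = 46
MTBF = 24229 / 46
MTBF = 526.7174

526.7174


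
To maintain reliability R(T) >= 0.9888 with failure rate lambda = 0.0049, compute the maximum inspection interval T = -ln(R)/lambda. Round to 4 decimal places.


R_target = 0.9888
lambda = 0.0049
-ln(0.9888) = 0.0113
T = 0.0113 / 0.0049
T = 2.2986

2.2986


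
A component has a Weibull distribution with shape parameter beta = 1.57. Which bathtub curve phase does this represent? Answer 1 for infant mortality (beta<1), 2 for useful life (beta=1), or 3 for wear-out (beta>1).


beta = 1.57
Compare beta to 1:
beta < 1 => infant mortality (phase 1)
beta = 1 => useful life (phase 2)
beta > 1 => wear-out (phase 3)
Since beta = 1.57, this is wear-out (increasing failure rate)
Phase = 3

3


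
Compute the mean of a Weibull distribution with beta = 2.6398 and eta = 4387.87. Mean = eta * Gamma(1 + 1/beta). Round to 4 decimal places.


beta = 2.6398, eta = 4387.87
1/beta = 0.3788
1 + 1/beta = 1.3788
Gamma(1.3788) = 0.8886
Mean = 4387.87 * 0.8886
Mean = 3899.1671

3899.1671


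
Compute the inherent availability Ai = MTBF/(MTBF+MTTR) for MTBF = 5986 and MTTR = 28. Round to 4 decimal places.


MTBF = 5986
MTTR = 28
MTBF + MTTR = 6014
Ai = 5986 / 6014
Ai = 0.9953

0.9953


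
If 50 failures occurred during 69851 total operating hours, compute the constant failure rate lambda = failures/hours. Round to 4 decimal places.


failures = 50
total_hours = 69851
lambda = 50 / 69851
lambda = 0.0007

0.0007


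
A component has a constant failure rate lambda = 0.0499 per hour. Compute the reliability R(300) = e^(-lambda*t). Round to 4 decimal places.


lambda = 0.0499
t = 300
lambda * t = 14.97
R(t) = e^(-14.97)
R(t) = 0.0

0.0


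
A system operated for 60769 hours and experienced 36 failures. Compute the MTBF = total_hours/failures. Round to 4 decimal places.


total_hours = 60769
failures = 36
MTBF = 60769 / 36
MTBF = 1688.0278

1688.0278


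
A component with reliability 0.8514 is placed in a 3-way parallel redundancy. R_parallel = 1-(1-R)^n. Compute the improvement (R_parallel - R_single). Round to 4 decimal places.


R_single = 0.8514, n = 3
1 - R_single = 0.1486
(1 - R_single)^n = 0.1486^3 = 0.0033
R_parallel = 1 - 0.0033 = 0.9967
Improvement = 0.9967 - 0.8514
Improvement = 0.1453

0.1453


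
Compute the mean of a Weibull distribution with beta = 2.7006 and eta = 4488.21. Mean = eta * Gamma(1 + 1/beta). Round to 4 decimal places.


beta = 2.7006, eta = 4488.21
1/beta = 0.3703
1 + 1/beta = 1.3703
Gamma(1.3703) = 0.8893
Mean = 4488.21 * 0.8893
Mean = 3991.3195

3991.3195


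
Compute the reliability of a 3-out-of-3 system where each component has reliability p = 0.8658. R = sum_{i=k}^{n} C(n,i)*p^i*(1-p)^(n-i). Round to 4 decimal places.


k = 3, n = 3, p = 0.8658
i=3: C(3,3)=1 * 0.8658^3 * 0.1342^0 = 0.649
R = sum of terms = 0.649

0.649


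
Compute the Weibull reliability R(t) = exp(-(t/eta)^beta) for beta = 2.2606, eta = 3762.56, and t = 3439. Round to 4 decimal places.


beta = 2.2606, eta = 3762.56, t = 3439
t/eta = 3439 / 3762.56 = 0.914
(t/eta)^beta = 0.914^2.2606 = 0.8161
R(t) = exp(-0.8161)
R(t) = 0.4422

0.4422


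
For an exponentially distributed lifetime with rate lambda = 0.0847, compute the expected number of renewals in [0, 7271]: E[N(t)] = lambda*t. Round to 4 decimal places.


lambda = 0.0847
t = 7271
E[N(t)] = lambda * t
E[N(t)] = 0.0847 * 7271
E[N(t)] = 615.8537

615.8537


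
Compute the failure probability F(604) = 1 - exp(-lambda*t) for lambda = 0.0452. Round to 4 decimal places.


lambda = 0.0452, t = 604
lambda * t = 27.3008
exp(-27.3008) = 0.0
F(t) = 1 - 0.0
F(t) = 1.0

1.0


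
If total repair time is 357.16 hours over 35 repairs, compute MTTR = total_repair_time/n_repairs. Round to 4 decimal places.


total_repair_time = 357.16
n_repairs = 35
MTTR = 357.16 / 35
MTTR = 10.2046

10.2046


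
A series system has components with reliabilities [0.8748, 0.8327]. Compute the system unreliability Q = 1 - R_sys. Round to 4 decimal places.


Components: [0.8748, 0.8327]
After component 1: product = 0.8748
After component 2: product = 0.7284
R_sys = 0.7284
Q = 1 - 0.7284 = 0.2716

0.2716


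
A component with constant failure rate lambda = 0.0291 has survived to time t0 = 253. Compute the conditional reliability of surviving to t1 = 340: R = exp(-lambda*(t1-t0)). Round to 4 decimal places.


lambda = 0.0291
t0 = 253, t1 = 340
t1 - t0 = 87
lambda * (t1-t0) = 0.0291 * 87 = 2.5317
R = exp(-2.5317)
R = 0.0795

0.0795


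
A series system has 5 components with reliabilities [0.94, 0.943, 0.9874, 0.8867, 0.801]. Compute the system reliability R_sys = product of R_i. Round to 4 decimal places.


Components: [0.94, 0.943, 0.9874, 0.8867, 0.801]
After component 1 (R=0.94): product = 0.94
After component 2 (R=0.943): product = 0.8864
After component 3 (R=0.9874): product = 0.8753
After component 4 (R=0.8867): product = 0.7761
After component 5 (R=0.801): product = 0.6216
R_sys = 0.6216

0.6216


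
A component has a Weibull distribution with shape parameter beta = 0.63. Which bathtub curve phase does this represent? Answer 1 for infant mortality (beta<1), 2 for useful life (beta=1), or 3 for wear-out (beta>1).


beta = 0.63
Compare beta to 1:
beta < 1 => infant mortality (phase 1)
beta = 1 => useful life (phase 2)
beta > 1 => wear-out (phase 3)
Since beta = 0.63, this is infant mortality (decreasing failure rate)
Phase = 1

1


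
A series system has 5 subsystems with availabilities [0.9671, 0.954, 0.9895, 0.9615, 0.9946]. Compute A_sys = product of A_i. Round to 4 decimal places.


Subsystems: [0.9671, 0.954, 0.9895, 0.9615, 0.9946]
After subsystem 1 (A=0.9671): product = 0.9671
After subsystem 2 (A=0.954): product = 0.9226
After subsystem 3 (A=0.9895): product = 0.9129
After subsystem 4 (A=0.9615): product = 0.8778
After subsystem 5 (A=0.9946): product = 0.873
A_sys = 0.873

0.873


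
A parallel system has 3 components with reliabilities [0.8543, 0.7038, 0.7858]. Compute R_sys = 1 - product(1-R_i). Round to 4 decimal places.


Components: [0.8543, 0.7038, 0.7858]
(1 - 0.8543) = 0.1457, running product = 0.1457
(1 - 0.7038) = 0.2962, running product = 0.0432
(1 - 0.7858) = 0.2142, running product = 0.0092
Product of (1-R_i) = 0.0092
R_sys = 1 - 0.0092 = 0.9908

0.9908


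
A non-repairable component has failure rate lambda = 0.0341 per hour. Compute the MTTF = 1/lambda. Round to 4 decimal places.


lambda = 0.0341
MTTF = 1 / 0.0341
MTTF = 29.3255

29.3255


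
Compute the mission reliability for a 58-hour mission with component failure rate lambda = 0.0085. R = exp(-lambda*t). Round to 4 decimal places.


lambda = 0.0085
mission_time = 58
lambda * t = 0.0085 * 58 = 0.493
R = exp(-0.493)
R = 0.6108

0.6108


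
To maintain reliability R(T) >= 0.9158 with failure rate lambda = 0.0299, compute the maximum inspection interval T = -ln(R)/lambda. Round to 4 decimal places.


R_target = 0.9158
lambda = 0.0299
-ln(0.9158) = 0.088
T = 0.088 / 0.0299
T = 2.9417

2.9417


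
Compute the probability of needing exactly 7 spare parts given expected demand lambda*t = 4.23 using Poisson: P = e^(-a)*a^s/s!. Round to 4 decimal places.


a = 4.23, s = 7
e^(-a) = e^(-4.23) = 0.0146
a^s = 4.23^7 = 24231.6268
s! = 5040
P = 0.0146 * 24231.6268 / 5040
P = 0.07

0.07


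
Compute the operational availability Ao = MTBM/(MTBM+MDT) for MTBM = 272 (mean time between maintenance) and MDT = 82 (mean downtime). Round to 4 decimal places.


MTBM = 272
MDT = 82
MTBM + MDT = 354
Ao = 272 / 354
Ao = 0.7684

0.7684


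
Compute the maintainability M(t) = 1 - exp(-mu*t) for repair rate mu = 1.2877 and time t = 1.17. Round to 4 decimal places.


mu = 1.2877, t = 1.17
mu * t = 1.2877 * 1.17 = 1.5066
exp(-1.5066) = 0.2217
M(t) = 1 - 0.2217
M(t) = 0.7783

0.7783


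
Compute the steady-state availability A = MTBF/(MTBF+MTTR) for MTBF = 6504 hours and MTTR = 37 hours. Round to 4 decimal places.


MTBF = 6504
MTTR = 37
MTBF + MTTR = 6541
A = 6504 / 6541
A = 0.9943

0.9943


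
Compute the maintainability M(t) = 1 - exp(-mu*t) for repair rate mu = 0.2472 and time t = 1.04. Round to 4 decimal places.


mu = 0.2472, t = 1.04
mu * t = 0.2472 * 1.04 = 0.2571
exp(-0.2571) = 0.7733
M(t) = 1 - 0.7733
M(t) = 0.2267

0.2267


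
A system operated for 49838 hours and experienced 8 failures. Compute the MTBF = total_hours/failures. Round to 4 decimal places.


total_hours = 49838
failures = 8
MTBF = 49838 / 8
MTBF = 6229.75

6229.75


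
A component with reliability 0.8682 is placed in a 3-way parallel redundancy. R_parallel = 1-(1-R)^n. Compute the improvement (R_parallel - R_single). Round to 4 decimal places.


R_single = 0.8682, n = 3
1 - R_single = 0.1318
(1 - R_single)^n = 0.1318^3 = 0.0023
R_parallel = 1 - 0.0023 = 0.9977
Improvement = 0.9977 - 0.8682
Improvement = 0.1295

0.1295


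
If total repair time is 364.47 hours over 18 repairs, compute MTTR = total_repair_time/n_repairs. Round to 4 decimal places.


total_repair_time = 364.47
n_repairs = 18
MTTR = 364.47 / 18
MTTR = 20.2483

20.2483


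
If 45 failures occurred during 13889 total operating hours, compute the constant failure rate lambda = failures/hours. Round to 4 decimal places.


failures = 45
total_hours = 13889
lambda = 45 / 13889
lambda = 0.0032

0.0032


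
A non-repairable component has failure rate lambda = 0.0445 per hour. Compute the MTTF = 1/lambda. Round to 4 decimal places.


lambda = 0.0445
MTTF = 1 / 0.0445
MTTF = 22.4719

22.4719


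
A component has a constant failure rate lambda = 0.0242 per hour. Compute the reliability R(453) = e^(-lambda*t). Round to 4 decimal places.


lambda = 0.0242
t = 453
lambda * t = 10.9626
R(t) = e^(-10.9626)
R(t) = 0.0

0.0


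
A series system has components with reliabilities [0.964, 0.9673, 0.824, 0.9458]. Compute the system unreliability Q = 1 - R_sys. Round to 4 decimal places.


Components: [0.964, 0.9673, 0.824, 0.9458]
After component 1: product = 0.964
After component 2: product = 0.9325
After component 3: product = 0.7684
After component 4: product = 0.7267
R_sys = 0.7267
Q = 1 - 0.7267 = 0.2733

0.2733


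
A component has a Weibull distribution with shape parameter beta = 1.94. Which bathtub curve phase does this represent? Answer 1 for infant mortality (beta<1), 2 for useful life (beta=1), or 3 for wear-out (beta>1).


beta = 1.94
Compare beta to 1:
beta < 1 => infant mortality (phase 1)
beta = 1 => useful life (phase 2)
beta > 1 => wear-out (phase 3)
Since beta = 1.94, this is wear-out (increasing failure rate)
Phase = 3

3


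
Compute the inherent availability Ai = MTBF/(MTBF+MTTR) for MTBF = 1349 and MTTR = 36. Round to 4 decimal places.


MTBF = 1349
MTTR = 36
MTBF + MTTR = 1385
Ai = 1349 / 1385
Ai = 0.974

0.974


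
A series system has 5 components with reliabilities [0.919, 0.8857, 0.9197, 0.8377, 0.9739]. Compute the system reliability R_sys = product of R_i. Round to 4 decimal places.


Components: [0.919, 0.8857, 0.9197, 0.8377, 0.9739]
After component 1 (R=0.919): product = 0.919
After component 2 (R=0.8857): product = 0.814
After component 3 (R=0.9197): product = 0.7486
After component 4 (R=0.8377): product = 0.6271
After component 5 (R=0.9739): product = 0.6107
R_sys = 0.6107

0.6107


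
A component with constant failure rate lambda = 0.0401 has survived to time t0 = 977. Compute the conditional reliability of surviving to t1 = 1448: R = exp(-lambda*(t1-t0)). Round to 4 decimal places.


lambda = 0.0401
t0 = 977, t1 = 1448
t1 - t0 = 471
lambda * (t1-t0) = 0.0401 * 471 = 18.8871
R = exp(-18.8871)
R = 0.0

0.0
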